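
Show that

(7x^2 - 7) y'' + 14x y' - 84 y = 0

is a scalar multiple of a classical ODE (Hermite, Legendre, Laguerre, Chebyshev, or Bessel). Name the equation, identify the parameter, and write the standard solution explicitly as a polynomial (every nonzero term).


All three coefficients share the factor -7; dividing through by -7 gives  (1 - x^2) y'' - 2x y' + 12 y = 0.
This matches the Legendre equation (1 - x^2) y'' - 2x y' + n(n+1) y = 0 (note the -2x y' term) with n(n+1) = 12, so n = 3; the polynomial solution is P_3(x).
With y = sum_k a_k x^k, matching x^k gives (k+2)(k+1) a_{k+2} = [k(k+1) - n(n+1)] a_k = (k - 3)(k + 4) a_k. The right side vanishes at k = 3, so the series with the parity of 3 terminates at degree 3.
Standard normalization (P_n(1) = 1): leading coefficient (2n)!/(2^n (n!)^2) = 720/(8*36) = 5/2, so a_3 = 5/2. Work downward with a_k = (k+1)(k+2) a_{k+2} / ((k - 3)(k + 4)):
  a_1 = (2)(3)(5/2) / ((1 - 3)(1 + 4)) = 15/(-10) = -3/2
Hence P_3(x) = 5 x^3/2 - 3 x/2.

P_3(x); series = 5 x^3/2 - 3 x/2


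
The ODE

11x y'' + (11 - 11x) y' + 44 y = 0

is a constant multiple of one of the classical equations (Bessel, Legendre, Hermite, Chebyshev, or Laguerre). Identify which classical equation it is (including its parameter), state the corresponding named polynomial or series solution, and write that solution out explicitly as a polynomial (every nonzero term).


All three coefficients share the factor 11; dividing through by 11 gives  x y'' + (1 - x) y' + 4 y = 0.
This matches the Laguerre equation x y'' + (1 - x) y' + n y = 0 with n = 4; the polynomial solution is L_4(x).
With y = sum_k a_k x^k, matching x^k gives (k+1)k a_{k+1} + (k+1) a_{k+1} - k a_k + n a_k = 0, i.e. (k+1)^2 a_{k+1} = (k - n) a_k = (k - 4) a_k. The right side vanishes at k = 4, so the series terminates at degree 4.
Standard normalization L_n(0) = 1 gives a_0 = 1. Work upward with a_{k+1} = (k - 4) a_k / (k+1)^2:
  a_1 = (0 - 4)(1) / 1^2 = -4/1 = -4
  a_2 = (1 - 4)(-4) / 2^2 = 12/4 = 3
  a_3 = (2 - 4)(3) / 3^2 = -6/9 = -2/3
  a_4 = (3 - 4)(-2/3) / 4^2 = (2/3)/16 = 1/24
Hence L_4(x) = x^4/24 - 2 x^3/3 + 3 x^2 - 4 x + 1.

L_4(x); series = x^4/24 - 2 x^3/3 + 3 x^2 - 4 x + 1


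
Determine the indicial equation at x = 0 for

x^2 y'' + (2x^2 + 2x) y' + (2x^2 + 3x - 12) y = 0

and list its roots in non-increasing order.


Divide by x^2 to reach normal form y'' + P_1(x) y' + P_2(x) y = 0 with P_1(x) = 2 + 2/x and P_2(x) = 2 + 3/x - 12/x^2.
x = 0 is a singular point because the y'-coefficient 2 + 2/x has a pole at x = 0 and the y-coefficient 2 + 3/x - 12/x^2 has a pole at x = 0.
It is a regular singular point because x P_1(x) = p(x) = 2x + 2 and x^2 P_2(x) = q(x) = 2x^2 + 3x - 12 are polynomials, hence analytic at x = 0.
p(0) = 2,  q(0) = -12.
Indicial equation: r(r-1) + p(0) r + q(0) = 0, i.e. r^2 + (p(0) - 1) r + q(0) = 0, i.e. r^2 + 1 r - 12 = 0.
Discriminant: (1)^2 - 4(-12) = 49, so r = (-1 ± 7)/2.
Solving: r_1 = 3, r_2 = -4.

indicial: r^2 + 1 r - 12 = 0; roots r_1 = 3, r_2 = -4


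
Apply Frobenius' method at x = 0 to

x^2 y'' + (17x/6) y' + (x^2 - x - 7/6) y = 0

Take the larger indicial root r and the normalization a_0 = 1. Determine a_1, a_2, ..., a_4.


Write in Frobenius form y'' + (p(x)/x) y' + (q(x)/x^2) y = 0:
  p(x) = 17/6,  q(x) = x^2 - x - 7/6.
Indicial equation: r(r-1) + (17/6) r + (-7/6) = 0 -> roots r_1 = 1/2, r_2 = -7/3.
Take r = r_1 = 1/2. Let y(x) = x^r sum_{n>=0} a_n x^n with a_0 = 1.
Substitute y = x^r sum a_n x^n and match x^{r+n}. The recurrence is
  D(n) a_n - 1 a_{n-1} + 1 a_{n-2} = 0,  where D(n) = (r+n)(r+n-1) + (17/6)(r+n) + (-7/6).
  a_n = [1 a_{n-1} - 1 a_{n-2}] / D(n).
Since the indicial polynomial factors as (r - r_1)(r - r_2), D(n) = (r_1 + n - r_1)(r_1 + n - r_2) = n(n + 17/6).
Evaluating step by step (a_0 = 1):
  n = 1: D(1) = 1(1 + 17/6) = 23/6; numerator = 1(1) = 1; a_1 = (1)/(23/6) = 6/23
  n = 2: D(2) = 2(2 + 17/6) = 29/3; numerator = 1(6/23) - 1(1) = -17/23; a_2 = (-17/23)/(29/3) = -51/667
  n = 3: D(3) = 3(3 + 17/6) = 35/2; numerator = 1(-51/667) - 1(6/23) = -225/667; a_3 = (-225/667)/(35/2) = -90/4669
  n = 4: D(4) = 4(4 + 17/6) = 82/3; numerator = 1(-90/4669) - 1(-51/667) = 267/4669; a_4 = (267/4669)/(82/3) = 801/382858

r = 1/2; a_0 = 1; a_1 = 6/23; a_2 = -51/667; a_3 = -90/4669; a_4 = 801/382858


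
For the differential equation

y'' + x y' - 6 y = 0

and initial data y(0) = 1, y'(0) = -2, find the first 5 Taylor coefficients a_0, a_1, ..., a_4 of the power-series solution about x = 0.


Ansatz: y(x) = sum_{n>=0} a_n x^n, so y'(x) = sum_{n>=1} n a_n x^(n-1) and y''(x) = sum_{n>=2} n(n-1) a_n x^(n-2).
Substitute into P(x) y'' + Q(x) y' + R(x) y = 0 with P(x) = 1, Q(x) = x, R(x) = -6, and match powers of x.
Initial conditions: a_0 = 1, a_1 = -2.
Setting the coefficient of each power of x to zero and solving order by order (substituting the coefficients already found):
  x^0: 2 a_2 - 6 a_0 = 0  ->  2 a_2 = 6 a_0 = 6  ->  a_2 = 3
  x^1: 6 a_3 - 5 a_1 = 0  ->  6 a_3 = 5 a_1 = -10  ->  a_3 = -5/3
  x^2: 12 a_4 - 4 a_2 = 0  ->  12 a_4 = 4 a_2 = 12  ->  a_4 = 1
Truncated series: y(x) = 1 - 2 x + 3 x^2 - (5/3) x^3 + x^4 + O(x^5).

a_0 = 1; a_1 = -2; a_2 = 3; a_3 = -5/3; a_4 = 1


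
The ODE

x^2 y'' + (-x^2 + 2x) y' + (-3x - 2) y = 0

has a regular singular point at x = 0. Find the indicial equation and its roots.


Divide by x^2 to reach normal form y'' + P_1(x) y' + P_2(x) y = 0 with P_1(x) = -1 + 2/x and P_2(x) = -3/x - 2/x^2.
x = 0 is a singular point because the y'-coefficient -1 + 2/x has a pole at x = 0 and the y-coefficient -3/x - 2/x^2 has a pole at x = 0.
It is a regular singular point because x P_1(x) = p(x) = 2 - x and x^2 P_2(x) = q(x) = -3x - 2 are polynomials, hence analytic at x = 0.
p(0) = 2,  q(0) = -2.
Indicial equation: r(r-1) + p(0) r + q(0) = 0, i.e. r^2 + (p(0) - 1) r + q(0) = 0, i.e. r^2 + 1 r - 2 = 0.
Discriminant: (1)^2 - 4(-2) = 9, so r = (-1 ± 3)/2.
Solving: r_1 = 1, r_2 = -2.

indicial: r^2 + 1 r - 2 = 0; roots r_1 = 1, r_2 = -2


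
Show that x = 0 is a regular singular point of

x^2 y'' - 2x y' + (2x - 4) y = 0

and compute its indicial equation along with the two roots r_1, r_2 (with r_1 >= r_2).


Divide by x^2 to reach normal form y'' + P_1(x) y' + P_2(x) y = 0 with P_1(x) = -2/x and P_2(x) = 2/x - 4/x^2.
x = 0 is a singular point because the y'-coefficient -2/x has a pole at x = 0 and the y-coefficient 2/x - 4/x^2 has a pole at x = 0.
It is a regular singular point because x P_1(x) = p(x) = -2 and x^2 P_2(x) = q(x) = 2x - 4 are polynomials, hence analytic at x = 0.
p(0) = -2,  q(0) = -4.
Indicial equation: r(r-1) + p(0) r + q(0) = 0, i.e. r^2 + (p(0) - 1) r + q(0) = 0, i.e. r^2 - 3 r - 4 = 0.
Discriminant: (-3)^2 - 4(-4) = 25, so r = (3 ± 5)/2.
Solving: r_1 = 4, r_2 = -1.

indicial: r^2 - 3 r - 4 = 0; roots r_1 = 4, r_2 = -1


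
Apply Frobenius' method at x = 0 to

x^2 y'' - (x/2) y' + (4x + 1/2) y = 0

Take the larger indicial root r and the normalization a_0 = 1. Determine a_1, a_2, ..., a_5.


Write in Frobenius form y'' + (p(x)/x) y' + (q(x)/x^2) y = 0:
  p(x) = -1/2,  q(x) = 4x + 1/2.
Indicial equation: r(r-1) + (-1/2) r + (1/2) = 0 -> roots r_1 = 1, r_2 = 1/2.
Take r = r_1 = 1. Let y(x) = x^r sum_{n>=0} a_n x^n with a_0 = 1.
Substitute y = x^r sum a_n x^n and match x^{r+n}. The recurrence is
  D(n) a_n + 4 a_{n-1} = 0,  where D(n) = (r+n)(r+n-1) + (-1/2)(r+n) + (1/2).
  a_n = -4 / D(n) * a_{n-1}.
Since the indicial polynomial factors as (r - r_1)(r - r_2), D(n) = (r_1 + n - r_1)(r_1 + n - r_2) = n(n + 1/2).
Evaluating step by step (a_0 = 1):
  n = 1: D(1) = 1(1 + 1/2) = 3/2; numerator = -4(1) = -4; a_1 = (-4)/(3/2) = -8/3
  n = 2: D(2) = 2(2 + 1/2) = 5; numerator = -4(-8/3) = 32/3; a_2 = (32/3)/(5) = 32/15
  n = 3: D(3) = 3(3 + 1/2) = 21/2; numerator = -4(32/15) = -128/15; a_3 = (-128/15)/(21/2) = -256/315
  n = 4: D(4) = 4(4 + 1/2) = 18; numerator = -4(-256/315) = 1024/315; a_4 = (1024/315)/(18) = 512/2835
  n = 5: D(5) = 5(5 + 1/2) = 55/2; numerator = -4(512/2835) = -2048/2835; a_5 = (-2048/2835)/(55/2) = -4096/155925

r = 1; a_0 = 1; a_1 = -8/3; a_2 = 32/15; a_3 = -256/315; a_4 = 512/2835; a_5 = -4096/155925


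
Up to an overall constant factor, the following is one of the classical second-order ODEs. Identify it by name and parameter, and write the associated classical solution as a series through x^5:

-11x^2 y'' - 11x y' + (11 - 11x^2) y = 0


All three coefficients share the factor -11; dividing through by -11 gives  x^2 y'' + x y' + (x^2 - 1) y = 0.
This matches the Bessel equation x^2 y'' + x y' + (x^2 - nu^2) y = 0 with nu^2 = 1, so nu = 1; the solution bounded at x = 0 is J_1(x).
Frobenius at x = 0: indicial roots ±nu; for r = nu the recurrence k(k + 2nu) c_k = -c_{k-2} gives the standard series J_nu(x) = sum_{k>=0} (-1)^k / (k! (k+nu)!) (x/2)^(2k+nu). Evaluate the first 3 terms:
  k = 0: (-1)^0 / (0! * 1! * 2^1) x^1 = 1/(1*1*2) x^1 = (1/2) x^1
  k = 1: (-1)^1 / (1! * 2! * 2^3) x^3 = -1/(1*2*8) x^3 = (-1/16) x^3
  k = 2: (-1)^2 / (2! * 3! * 2^5) x^5 = 1/(2*6*32) x^5 = (1/384) x^5
Hence J_1(x) = x^5/384 - x^3/16 + x/2 + ....

J_1(x); series = x^5/384 - x^3/16 + x/2


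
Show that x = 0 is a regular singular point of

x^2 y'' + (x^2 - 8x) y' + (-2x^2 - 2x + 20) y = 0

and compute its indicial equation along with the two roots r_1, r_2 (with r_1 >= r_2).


Divide by x^2 to reach normal form y'' + P_1(x) y' + P_2(x) y = 0 with P_1(x) = 1 - 8/x and P_2(x) = -2 - 2/x + 20/x^2.
x = 0 is a singular point because the y'-coefficient 1 - 8/x has a pole at x = 0 and the y-coefficient -2 - 2/x + 20/x^2 has a pole at x = 0.
It is a regular singular point because x P_1(x) = p(x) = x - 8 and x^2 P_2(x) = q(x) = -2x^2 - 2x + 20 are polynomials, hence analytic at x = 0.
p(0) = -8,  q(0) = 20.
Indicial equation: r(r-1) + p(0) r + q(0) = 0, i.e. r^2 + (p(0) - 1) r + q(0) = 0, i.e. r^2 - 9 r + 20 = 0.
Discriminant: (-9)^2 - 4(20) = 1, so r = (9 ± 1)/2.
Solving: r_1 = 5, r_2 = 4.

indicial: r^2 - 9 r + 20 = 0; roots r_1 = 5, r_2 = 4


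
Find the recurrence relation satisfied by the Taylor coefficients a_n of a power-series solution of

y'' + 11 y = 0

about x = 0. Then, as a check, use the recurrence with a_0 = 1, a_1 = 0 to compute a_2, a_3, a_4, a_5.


Substitute y = sum_n a_n x^n into y'' + (const) y = 0.
y''(x) = sum_{n>=0} (n+2)(n+1) a_{n+2} x^n.
The ODE becomes sum_n [(n+2)(n+1) a_{n+2} + 11 a_n] x^n = 0.
Setting each coefficient to zero gives the recurrence:
  (n+2)(n+1) a_{n+2} + 11 a_n = 0,
  a_{n+2} = -11 / ((n+1)(n+2)) a_n.

Check with a_0 = 1, a_1 = 0 (apply the recurrence for n = 0, 1, 2, 3): a_0 = 1, a_1 = 0, a_2 = -11/2, a_3 = 0, a_4 = 121/24, a_5 = 0.

a_{n+2} = -11/((n+1)(n+2)) * a_n; check: a_0 = 1, a_1 = 0, a_2 = -11/2, a_3 = 0, a_4 = 121/24, a_5 = 0


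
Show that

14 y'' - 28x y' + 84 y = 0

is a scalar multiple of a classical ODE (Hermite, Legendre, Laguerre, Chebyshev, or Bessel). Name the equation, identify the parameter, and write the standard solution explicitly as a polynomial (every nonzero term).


All three coefficients share the factor 14; dividing through by 14 gives  y'' - 2x y' + 6 y = 0.
This matches the Hermite equation y'' - 2x y' + 2n y = 0 with 2n = 6, so n = 3; the polynomial solution is H_3(x).
With y = sum_k a_k x^k, matching x^k gives (k+2)(k+1) a_{k+2} = 2(k - n) a_k = 2(k - 3) a_k. The right side vanishes at k = 3, so the series with the parity of 3 terminates at degree 3.
Standard normalization: leading coefficient of H_n is 2^n, so a_3 = 2^3 = 8. Work downward with a_k = (k+1)(k+2) a_{k+2} / (2(k - n)):
  a_1 = (2)(3)(8) / (2(1 - 3)) = 48/(-4) = -12
Hence H_3(x) = 8 x^3 - 12 x.

H_3(x); series = 8 x^3 - 12 x


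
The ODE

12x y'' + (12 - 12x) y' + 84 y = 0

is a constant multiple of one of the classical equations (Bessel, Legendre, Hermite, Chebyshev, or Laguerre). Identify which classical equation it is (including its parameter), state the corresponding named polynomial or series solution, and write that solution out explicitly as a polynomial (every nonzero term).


All three coefficients share the factor 12; dividing through by 12 gives  x y'' + (1 - x) y' + 7 y = 0.
This matches the Laguerre equation x y'' + (1 - x) y' + n y = 0 with n = 7; the polynomial solution is L_7(x).
With y = sum_k a_k x^k, matching x^k gives (k+1)k a_{k+1} + (k+1) a_{k+1} - k a_k + n a_k = 0, i.e. (k+1)^2 a_{k+1} = (k - n) a_k = (k - 7) a_k. The right side vanishes at k = 7, so the series terminates at degree 7.
Standard normalization L_n(0) = 1 gives a_0 = 1. Work upward with a_{k+1} = (k - 7) a_k / (k+1)^2:
  a_1 = (0 - 7)(1) / 1^2 = -7/1 = -7
  a_2 = (1 - 7)(-7) / 2^2 = 42/4 = 21/2
  a_3 = (2 - 7)(21/2) / 3^2 = (-105/2)/9 = -35/6
  a_4 = (3 - 7)(-35/6) / 4^2 = (70/3)/16 = 35/24
  a_5 = (4 - 7)(35/24) / 5^2 = (-35/8)/25 = -7/40
  a_6 = (5 - 7)(-7/40) / 6^2 = (7/20)/36 = 7/720
  a_7 = (6 - 7)(7/720) / 7^2 = (-7/720)/49 = -1/5040
Hence L_7(x) = -x^7/5040 + 7 x^6/720 - 7 x^5/40 + 35 x^4/24 - 35 x^3/6 + 21 x^2/2 - 7 x + 1.

L_7(x); series = -x^7/5040 + 7 x^6/720 - 7 x^5/40 + 35 x^4/24 - 35 x^3/6 + 21 x^2/2 - 7 x + 1


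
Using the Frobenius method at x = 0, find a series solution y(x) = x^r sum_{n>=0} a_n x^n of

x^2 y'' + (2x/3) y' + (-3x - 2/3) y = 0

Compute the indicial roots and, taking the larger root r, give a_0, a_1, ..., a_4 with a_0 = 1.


Write in Frobenius form y'' + (p(x)/x) y' + (q(x)/x^2) y = 0:
  p(x) = 2/3,  q(x) = -3x - 2/3.
Indicial equation: r(r-1) + (2/3) r + (-2/3) = 0 -> roots r_1 = 1, r_2 = -2/3.
Take r = r_1 = 1. Let y(x) = x^r sum_{n>=0} a_n x^n with a_0 = 1.
Substitute y = x^r sum a_n x^n and match x^{r+n}. The recurrence is
  D(n) a_n - 3 a_{n-1} = 0,  where D(n) = (r+n)(r+n-1) + (2/3)(r+n) + (-2/3).
  a_n = 3 / D(n) * a_{n-1}.
Since the indicial polynomial factors as (r - r_1)(r - r_2), D(n) = (r_1 + n - r_1)(r_1 + n - r_2) = n(n + 5/3).
Evaluating step by step (a_0 = 1):
  n = 1: D(1) = 1(1 + 5/3) = 8/3; numerator = 3(1) = 3; a_1 = (3)/(8/3) = 9/8
  n = 2: D(2) = 2(2 + 5/3) = 22/3; numerator = 3(9/8) = 27/8; a_2 = (27/8)/(22/3) = 81/176
  n = 3: D(3) = 3(3 + 5/3) = 14; numerator = 3(81/176) = 243/176; a_3 = (243/176)/(14) = 243/2464
  n = 4: D(4) = 4(4 + 5/3) = 68/3; numerator = 3(243/2464) = 729/2464; a_4 = (729/2464)/(68/3) = 2187/167552

r = 1; a_0 = 1; a_1 = 9/8; a_2 = 81/176; a_3 = 243/2464; a_4 = 2187/167552


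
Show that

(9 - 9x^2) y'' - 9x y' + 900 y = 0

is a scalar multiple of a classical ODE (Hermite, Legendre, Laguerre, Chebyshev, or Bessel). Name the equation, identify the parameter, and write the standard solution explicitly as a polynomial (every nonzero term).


All three coefficients share the factor 9; dividing through by 9 gives  (1 - x^2) y'' - x y' + 100 y = 0.
This matches the Chebyshev equation (1 - x^2) y'' - x y' + n^2 y = 0 (note the -x y' term, not -2x y') with n^2 = 100, so n = 10; the polynomial solution is T_10(x).
With y = sum_k a_k x^k, matching x^k gives (k+2)(k+1) a_{k+2} = (k^2 - n^2) a_k = (k - 10)(k + 10) a_k. The right side vanishes at k = 10, so the series with the parity of 10 terminates at degree 10.
Standard normalization: leading coefficient of T_n is 2^(n-1), so a_10 = 2^9 = 512. Work downward with a_k = (k+1)(k+2) a_{k+2} / ((k - 10)(k + 10)):
  a_8 = (9)(10)(512) / ((8 - 10)(8 + 10)) = 46080/(-36) = -1280
  a_6 = (7)(8)(-1280) / ((6 - 10)(6 + 10)) = -71680/(-64) = 1120
  a_4 = (5)(6)(1120) / ((4 - 10)(4 + 10)) = 33600/(-84) = -400
  a_2 = (3)(4)(-400) / ((2 - 10)(2 + 10)) = -4800/(-96) = 50
  a_0 = (1)(2)(50) / ((0 - 10)(0 + 10)) = 100/(-100) = -1
Hence T_10(x) = 512 x^10 - 1280 x^8 + 1120 x^6 - 400 x^4 + 50 x^2 - 1.

T_10(x); series = 512 x^10 - 1280 x^8 + 1120 x^6 - 400 x^4 + 50 x^2 - 1


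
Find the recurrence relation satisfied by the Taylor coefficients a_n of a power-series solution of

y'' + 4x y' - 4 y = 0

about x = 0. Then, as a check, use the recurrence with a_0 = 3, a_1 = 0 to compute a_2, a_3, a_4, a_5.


Substitute y = sum_n a_n x^n.
y''(x) has coefficient (n+2)(n+1) a_{n+2} at x^n;
4 x y'(x) has coefficient 4 n a_n at x^n (shift);
-4 y(x) has coefficient -4 a_n at x^n.
Matching x^n: (n+2)(n+1) a_{n+2} + (4n - 4) a_n = 0.
Thus a_{n+2} = (-4n + 4) / ((n+1)(n+2)) * a_n.

Check with a_0 = 3, a_1 = 0 (apply the recurrence for n = 0, 1, 2, 3): a_0 = 3, a_1 = 0, a_2 = 6, a_3 = 0, a_4 = -2, a_5 = 0.

a_(n+2) = (-4n + 4) / ((n+1)(n+2)) * a_n; check: a_0 = 3, a_1 = 0, a_2 = 6, a_3 = 0, a_4 = -2, a_5 = 0


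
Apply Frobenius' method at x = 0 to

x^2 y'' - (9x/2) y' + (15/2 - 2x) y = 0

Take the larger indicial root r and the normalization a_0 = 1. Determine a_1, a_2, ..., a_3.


Write in Frobenius form y'' + (p(x)/x) y' + (q(x)/x^2) y = 0:
  p(x) = -9/2,  q(x) = 15/2 - 2x.
Indicial equation: r(r-1) + (-9/2) r + (15/2) = 0 -> roots r_1 = 3, r_2 = 5/2.
Take r = r_1 = 3. Let y(x) = x^r sum_{n>=0} a_n x^n with a_0 = 1.
Substitute y = x^r sum a_n x^n and match x^{r+n}. The recurrence is
  D(n) a_n - 2 a_{n-1} = 0,  where D(n) = (r+n)(r+n-1) + (-9/2)(r+n) + (15/2).
  a_n = 2 / D(n) * a_{n-1}.
Since the indicial polynomial factors as (r - r_1)(r - r_2), D(n) = (r_1 + n - r_1)(r_1 + n - r_2) = n(n + 1/2).
Evaluating step by step (a_0 = 1):
  n = 1: D(1) = 1(1 + 1/2) = 3/2; numerator = 2(1) = 2; a_1 = (2)/(3/2) = 4/3
  n = 2: D(2) = 2(2 + 1/2) = 5; numerator = 2(4/3) = 8/3; a_2 = (8/3)/(5) = 8/15
  n = 3: D(3) = 3(3 + 1/2) = 21/2; numerator = 2(8/15) = 16/15; a_3 = (16/15)/(21/2) = 32/315

r = 3; a_0 = 1; a_1 = 4/3; a_2 = 8/15; a_3 = 32/315


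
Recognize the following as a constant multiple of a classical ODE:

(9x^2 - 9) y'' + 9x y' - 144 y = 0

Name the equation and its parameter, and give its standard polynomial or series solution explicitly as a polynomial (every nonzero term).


All three coefficients share the factor -9; dividing through by -9 gives  (1 - x^2) y'' - x y' + 16 y = 0.
This matches the Chebyshev equation (1 - x^2) y'' - x y' + n^2 y = 0 (note the -x y' term, not -2x y') with n^2 = 16, so n = 4; the polynomial solution is T_4(x).
With y = sum_k a_k x^k, matching x^k gives (k+2)(k+1) a_{k+2} = (k^2 - n^2) a_k = (k - 4)(k + 4) a_k. The right side vanishes at k = 4, so the series with the parity of 4 terminates at degree 4.
Standard normalization: leading coefficient of T_n is 2^(n-1), so a_4 = 2^3 = 8. Work downward with a_k = (k+1)(k+2) a_{k+2} / ((k - 4)(k + 4)):
  a_2 = (3)(4)(8) / ((2 - 4)(2 + 4)) = 96/(-12) = -8
  a_0 = (1)(2)(-8) / ((0 - 4)(0 + 4)) = -16/(-16) = 1
Hence T_4(x) = 8 x^4 - 8 x^2 + 1.

T_4(x); series = 8 x^4 - 8 x^2 + 1


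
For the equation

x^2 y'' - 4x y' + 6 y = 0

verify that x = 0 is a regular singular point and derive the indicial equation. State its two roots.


Divide by x^2 to reach normal form y'' + P_1(x) y' + P_2(x) y = 0 with P_1(x) = -4/x and P_2(x) = 6/x^2.
x = 0 is a singular point because the y'-coefficient -4/x has a pole at x = 0 and the y-coefficient 6/x^2 has a pole at x = 0.
It is a regular singular point because x P_1(x) = p(x) = -4 and x^2 P_2(x) = q(x) = 6 are polynomials, hence analytic at x = 0.
p(0) = -4,  q(0) = 6.
Indicial equation: r(r-1) + p(0) r + q(0) = 0, i.e. r^2 + (p(0) - 1) r + q(0) = 0, i.e. r^2 - 5 r + 6 = 0.
Discriminant: (-5)^2 - 4(6) = 1, so r = (5 ± 1)/2.
Solving: r_1 = 3, r_2 = 2.

indicial: r^2 - 5 r + 6 = 0; roots r_1 = 3, r_2 = 2


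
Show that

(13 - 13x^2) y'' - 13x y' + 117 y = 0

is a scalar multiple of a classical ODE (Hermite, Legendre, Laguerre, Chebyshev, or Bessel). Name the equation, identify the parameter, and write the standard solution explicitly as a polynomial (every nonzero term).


All three coefficients share the factor 13; dividing through by 13 gives  (1 - x^2) y'' - x y' + 9 y = 0.
This matches the Chebyshev equation (1 - x^2) y'' - x y' + n^2 y = 0 (note the -x y' term, not -2x y') with n^2 = 9, so n = 3; the polynomial solution is T_3(x).
With y = sum_k a_k x^k, matching x^k gives (k+2)(k+1) a_{k+2} = (k^2 - n^2) a_k = (k - 3)(k + 3) a_k. The right side vanishes at k = 3, so the series with the parity of 3 terminates at degree 3.
Standard normalization: leading coefficient of T_n is 2^(n-1), so a_3 = 2^2 = 4. Work downward with a_k = (k+1)(k+2) a_{k+2} / ((k - 3)(k + 3)):
  a_1 = (2)(3)(4) / ((1 - 3)(1 + 3)) = 24/(-8) = -3
Hence T_3(x) = 4 x^3 - 3 x.

T_3(x); series = 4 x^3 - 3 x


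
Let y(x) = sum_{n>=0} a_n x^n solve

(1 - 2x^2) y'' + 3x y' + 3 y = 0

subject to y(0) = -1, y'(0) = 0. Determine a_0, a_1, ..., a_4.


Ansatz: y(x) = sum_{n>=0} a_n x^n, so y'(x) = sum_{n>=1} n a_n x^(n-1) and y''(x) = sum_{n>=2} n(n-1) a_n x^(n-2).
Substitute into P(x) y'' + Q(x) y' + R(x) y = 0 with P(x) = 1 - 2x^2, Q(x) = 3x, R(x) = 3, and match powers of x.
Initial conditions: a_0 = -1, a_1 = 0.
Setting the coefficient of each power of x to zero and solving order by order (substituting the coefficients already found):
  x^0: 2 a_2 + 3 a_0 = 0  ->  2 a_2 = -3 a_0 = 3  ->  a_2 = 3/2
  x^1: 6 a_3 + 6 a_1 = 0  ->  6 a_3 = -6 a_1 = 0  ->  a_3 = 0
  x^2: 12 a_4 + 5 a_2 = 0  ->  12 a_4 = -5 a_2 = -15/2  ->  a_4 = -5/8
Truncated series: y(x) = -1 + (3/2) x^2 - (5/8) x^4 + O(x^5).

a_0 = -1; a_1 = 0; a_2 = 3/2; a_3 = 0; a_4 = -5/8


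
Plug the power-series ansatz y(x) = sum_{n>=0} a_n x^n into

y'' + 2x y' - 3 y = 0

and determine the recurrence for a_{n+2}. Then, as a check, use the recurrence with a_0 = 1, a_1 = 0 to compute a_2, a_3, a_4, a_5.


Substitute y = sum_n a_n x^n.
y''(x) has coefficient (n+2)(n+1) a_{n+2} at x^n;
2 x y'(x) has coefficient 2 n a_n at x^n (shift);
-3 y(x) has coefficient -3 a_n at x^n.
Matching x^n: (n+2)(n+1) a_{n+2} + (2n - 3) a_n = 0.
Thus a_{n+2} = (-2n + 3) / ((n+1)(n+2)) * a_n.

Check with a_0 = 1, a_1 = 0 (apply the recurrence for n = 0, 1, 2, 3): a_0 = 1, a_1 = 0, a_2 = 3/2, a_3 = 0, a_4 = -1/8, a_5 = 0.

a_(n+2) = (-2n + 3) / ((n+1)(n+2)) * a_n; check: a_0 = 1, a_1 = 0, a_2 = 3/2, a_3 = 0, a_4 = -1/8, a_5 = 0


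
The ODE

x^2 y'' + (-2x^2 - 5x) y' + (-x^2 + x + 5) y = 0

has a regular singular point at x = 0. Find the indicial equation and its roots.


Divide by x^2 to reach normal form y'' + P_1(x) y' + P_2(x) y = 0 with P_1(x) = -2 - 5/x and P_2(x) = -1 + 1/x + 5/x^2.
x = 0 is a singular point because the y'-coefficient -2 - 5/x has a pole at x = 0 and the y-coefficient -1 + 1/x + 5/x^2 has a pole at x = 0.
It is a regular singular point because x P_1(x) = p(x) = -2x - 5 and x^2 P_2(x) = q(x) = -x^2 + x + 5 are polynomials, hence analytic at x = 0.
p(0) = -5,  q(0) = 5.
Indicial equation: r(r-1) + p(0) r + q(0) = 0, i.e. r^2 + (p(0) - 1) r + q(0) = 0, i.e. r^2 - 6 r + 5 = 0.
Discriminant: (-6)^2 - 4(5) = 16, so r = (6 ± 4)/2.
Solving: r_1 = 5, r_2 = 1.

indicial: r^2 - 6 r + 5 = 0; roots r_1 = 5, r_2 = 1


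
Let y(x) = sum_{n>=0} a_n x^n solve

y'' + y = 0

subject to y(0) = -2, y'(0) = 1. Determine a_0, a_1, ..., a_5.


Ansatz: y(x) = sum_{n>=0} a_n x^n, so y'(x) = sum_{n>=1} n a_n x^(n-1) and y''(x) = sum_{n>=2} n(n-1) a_n x^(n-2).
Substitute into P(x) y'' + Q(x) y' + R(x) y = 0 with P(x) = 1, Q(x) = 0, R(x) = 1, and match powers of x.
Initial conditions: a_0 = -2, a_1 = 1.
Setting the coefficient of each power of x to zero and solving order by order (substituting the coefficients already found):
  x^0: 2 a_2 + a_0 = 0  ->  2 a_2 = -a_0 = 2  ->  a_2 = 1
  x^1: 6 a_3 + a_1 = 0  ->  6 a_3 = -a_1 = -1  ->  a_3 = -1/6
  x^2: 12 a_4 + a_2 = 0  ->  12 a_4 = -a_2 = -1  ->  a_4 = -1/12
  x^3: 20 a_5 + a_3 = 0  ->  20 a_5 = -a_3 = 1/6  ->  a_5 = 1/120
Truncated series: y(x) = -2 + x + x^2 - (1/6) x^3 - (1/12) x^4 + (1/120) x^5 + O(x^6).

a_0 = -2; a_1 = 1; a_2 = 1; a_3 = -1/6; a_4 = -1/12; a_5 = 1/120


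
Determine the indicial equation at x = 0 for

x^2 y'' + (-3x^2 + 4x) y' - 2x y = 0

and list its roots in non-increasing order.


Divide by x^2 to reach normal form y'' + P_1(x) y' + P_2(x) y = 0 with P_1(x) = -3 + 4/x and P_2(x) = -2/x.
x = 0 is a singular point because the y'-coefficient -3 + 4/x has a pole at x = 0 and the y-coefficient -2/x has a pole at x = 0.
It is a regular singular point because x P_1(x) = p(x) = 4 - 3x and x^2 P_2(x) = q(x) = -2x are polynomials, hence analytic at x = 0.
p(0) = 4,  q(0) = 0.
Indicial equation: r(r-1) + p(0) r + q(0) = 0, i.e. r^2 + (p(0) - 1) r + q(0) = 0, i.e. r^2 + 3 r = 0.
Discriminant: (3)^2 - 4(0) = 9, so r = (-3 ± 3)/2.
Solving: r_1 = 0, r_2 = -3.

indicial: r^2 + 3 r = 0; roots r_1 = 0, r_2 = -3


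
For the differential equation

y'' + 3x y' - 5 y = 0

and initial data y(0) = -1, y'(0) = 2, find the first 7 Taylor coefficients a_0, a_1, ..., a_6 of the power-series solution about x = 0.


Ansatz: y(x) = sum_{n>=0} a_n x^n, so y'(x) = sum_{n>=1} n a_n x^(n-1) and y''(x) = sum_{n>=2} n(n-1) a_n x^(n-2).
Substitute into P(x) y'' + Q(x) y' + R(x) y = 0 with P(x) = 1, Q(x) = 3x, R(x) = -5, and match powers of x.
Initial conditions: a_0 = -1, a_1 = 2.
Setting the coefficient of each power of x to zero and solving order by order (substituting the coefficients already found):
  x^0: 2 a_2 - 5 a_0 = 0  ->  2 a_2 = 5 a_0 = -5  ->  a_2 = -5/2
  x^1: 6 a_3 - 2 a_1 = 0  ->  6 a_3 = 2 a_1 = 4  ->  a_3 = 2/3
  x^2: 12 a_4 + a_2 = 0  ->  12 a_4 = -a_2 = 5/2  ->  a_4 = 5/24
  x^3: 20 a_5 + 4 a_3 = 0  ->  20 a_5 = -4 a_3 = -8/3  ->  a_5 = -2/15
  x^4: 30 a_6 + 7 a_4 = 0  ->  30 a_6 = -7 a_4 = -35/24  ->  a_6 = -7/144
Truncated series: y(x) = -1 + 2 x - (5/2) x^2 + (2/3) x^3 + (5/24) x^4 - (2/15) x^5 - (7/144) x^6 + O(x^7).

a_0 = -1; a_1 = 2; a_2 = -5/2; a_3 = 2/3; a_4 = 5/24; a_5 = -2/15; a_6 = -7/144


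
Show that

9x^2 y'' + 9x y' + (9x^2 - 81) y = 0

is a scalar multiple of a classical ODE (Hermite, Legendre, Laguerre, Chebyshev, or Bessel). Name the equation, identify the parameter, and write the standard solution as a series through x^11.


All three coefficients share the factor 9; dividing through by 9 gives  x^2 y'' + x y' + (x^2 - 9) y = 0.
This matches the Bessel equation x^2 y'' + x y' + (x^2 - nu^2) y = 0 with nu^2 = 9, so nu = 3; the solution bounded at x = 0 is J_3(x).
Frobenius at x = 0: indicial roots ±nu; for r = nu the recurrence k(k + 2nu) c_k = -c_{k-2} gives the standard series J_nu(x) = sum_{k>=0} (-1)^k / (k! (k+nu)!) (x/2)^(2k+nu). Evaluate the first 5 terms:
  k = 0: (-1)^0 / (0! * 3! * 2^3) x^3 = 1/(1*6*8) x^3 = (1/48) x^3
  k = 1: (-1)^1 / (1! * 4! * 2^5) x^5 = -1/(1*24*32) x^5 = (-1/768) x^5
  k = 2: (-1)^2 / (2! * 5! * 2^7) x^7 = 1/(2*120*128) x^7 = (1/30720) x^7
  k = 3: (-1)^3 / (3! * 6! * 2^9) x^9 = -1/(6*720*512) x^9 = (-1/2211840) x^9
  k = 4: (-1)^4 / (4! * 7! * 2^11) x^11 = 1/(24*5040*2048) x^11 = (1/247726080) x^11
Hence J_3(x) = x^11/247726080 - x^9/2211840 + x^7/30720 - x^5/768 + x^3/48 + ....

J_3(x); series = x^11/247726080 - x^9/2211840 + x^7/30720 - x^5/768 + x^3/48


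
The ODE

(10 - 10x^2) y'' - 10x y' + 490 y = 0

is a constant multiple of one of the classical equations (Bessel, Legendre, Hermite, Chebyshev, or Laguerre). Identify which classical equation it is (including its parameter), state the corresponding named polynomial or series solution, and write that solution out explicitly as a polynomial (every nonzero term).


All three coefficients share the factor 10; dividing through by 10 gives  (1 - x^2) y'' - x y' + 49 y = 0.
This matches the Chebyshev equation (1 - x^2) y'' - x y' + n^2 y = 0 (note the -x y' term, not -2x y') with n^2 = 49, so n = 7; the polynomial solution is T_7(x).
With y = sum_k a_k x^k, matching x^k gives (k+2)(k+1) a_{k+2} = (k^2 - n^2) a_k = (k - 7)(k + 7) a_k. The right side vanishes at k = 7, so the series with the parity of 7 terminates at degree 7.
Standard normalization: leading coefficient of T_n is 2^(n-1), so a_7 = 2^6 = 64. Work downward with a_k = (k+1)(k+2) a_{k+2} / ((k - 7)(k + 7)):
  a_5 = (6)(7)(64) / ((5 - 7)(5 + 7)) = 2688/(-24) = -112
  a_3 = (4)(5)(-112) / ((3 - 7)(3 + 7)) = -2240/(-40) = 56
  a_1 = (2)(3)(56) / ((1 - 7)(1 + 7)) = 336/(-48) = -7
Hence T_7(x) = 64 x^7 - 112 x^5 + 56 x^3 - 7 x.

T_7(x); series = 64 x^7 - 112 x^5 + 56 x^3 - 7 x


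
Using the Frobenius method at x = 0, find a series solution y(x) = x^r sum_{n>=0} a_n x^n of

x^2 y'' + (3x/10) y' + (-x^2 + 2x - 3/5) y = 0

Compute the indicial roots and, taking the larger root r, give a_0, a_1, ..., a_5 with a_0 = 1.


Write in Frobenius form y'' + (p(x)/x) y' + (q(x)/x^2) y = 0:
  p(x) = 3/10,  q(x) = -x^2 + 2x - 3/5.
Indicial equation: r(r-1) + (3/10) r + (-3/5) = 0 -> roots r_1 = 6/5, r_2 = -1/2.
Take r = r_1 = 6/5. Let y(x) = x^r sum_{n>=0} a_n x^n with a_0 = 1.
Substitute y = x^r sum a_n x^n and match x^{r+n}. The recurrence is
  D(n) a_n + 2 a_{n-1} - 1 a_{n-2} = 0,  where D(n) = (r+n)(r+n-1) + (3/10)(r+n) + (-3/5).
  a_n = [-2 a_{n-1} + 1 a_{n-2}] / D(n).
Since the indicial polynomial factors as (r - r_1)(r - r_2), D(n) = (r_1 + n - r_1)(r_1 + n - r_2) = n(n + 17/10).
Evaluating step by step (a_0 = 1):
  n = 1: D(1) = 1(1 + 17/10) = 27/10; numerator = -2(1) = -2; a_1 = (-2)/(27/10) = -20/27
  n = 2: D(2) = 2(2 + 17/10) = 37/5; numerator = -2(-20/27) + 1(1) = 67/27; a_2 = (67/27)/(37/5) = 335/999
  n = 3: D(3) = 3(3 + 17/10) = 141/10; numerator = -2(335/999) + 1(-20/27) = -470/333; a_3 = (-470/333)/(141/10) = -100/999
  n = 4: D(4) = 4(4 + 17/10) = 114/5; numerator = -2(-100/999) + 1(335/999) = 535/999; a_4 = (535/999)/(114/5) = 2675/113886
  n = 5: D(5) = 5(5 + 17/10) = 67/2; numerator = -2(2675/113886) + 1(-100/999) = -8375/56943; a_5 = (-8375/56943)/(67/2) = -250/56943

r = 6/5; a_0 = 1; a_1 = -20/27; a_2 = 335/999; a_3 = -100/999; a_4 = 2675/113886; a_5 = -250/56943


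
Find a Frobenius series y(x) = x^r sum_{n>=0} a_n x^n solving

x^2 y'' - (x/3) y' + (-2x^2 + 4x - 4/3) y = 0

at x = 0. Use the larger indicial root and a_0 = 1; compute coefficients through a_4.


Write in Frobenius form y'' + (p(x)/x) y' + (q(x)/x^2) y = 0:
  p(x) = -1/3,  q(x) = -2x^2 + 4x - 4/3.
Indicial equation: r(r-1) + (-1/3) r + (-4/3) = 0 -> roots r_1 = 2, r_2 = -2/3.
Take r = r_1 = 2. Let y(x) = x^r sum_{n>=0} a_n x^n with a_0 = 1.
Substitute y = x^r sum a_n x^n and match x^{r+n}. The recurrence is
  D(n) a_n + 4 a_{n-1} - 2 a_{n-2} = 0,  where D(n) = (r+n)(r+n-1) + (-1/3)(r+n) + (-4/3).
  a_n = [-4 a_{n-1} + 2 a_{n-2}] / D(n).
Since the indicial polynomial factors as (r - r_1)(r - r_2), D(n) = (r_1 + n - r_1)(r_1 + n - r_2) = n(n + 8/3).
Evaluating step by step (a_0 = 1):
  n = 1: D(1) = 1(1 + 8/3) = 11/3; numerator = -4(1) = -4; a_1 = (-4)/(11/3) = -12/11
  n = 2: D(2) = 2(2 + 8/3) = 28/3; numerator = -4(-12/11) + 2(1) = 70/11; a_2 = (70/11)/(28/3) = 15/22
  n = 3: D(3) = 3(3 + 8/3) = 17; numerator = -4(15/22) + 2(-12/11) = -54/11; a_3 = (-54/11)/(17) = -54/187
  n = 4: D(4) = 4(4 + 8/3) = 80/3; numerator = -4(-54/187) + 2(15/22) = 471/187; a_4 = (471/187)/(80/3) = 1413/14960

r = 2; a_0 = 1; a_1 = -12/11; a_2 = 15/22; a_3 = -54/187; a_4 = 1413/14960


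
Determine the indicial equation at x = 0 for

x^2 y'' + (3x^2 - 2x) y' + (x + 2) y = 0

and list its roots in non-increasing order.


Divide by x^2 to reach normal form y'' + P_1(x) y' + P_2(x) y = 0 with P_1(x) = 3 - 2/x and P_2(x) = 1/x + 2/x^2.
x = 0 is a singular point because the y'-coefficient 3 - 2/x has a pole at x = 0 and the y-coefficient 1/x + 2/x^2 has a pole at x = 0.
It is a regular singular point because x P_1(x) = p(x) = 3x - 2 and x^2 P_2(x) = q(x) = x + 2 are polynomials, hence analytic at x = 0.
p(0) = -2,  q(0) = 2.
Indicial equation: r(r-1) + p(0) r + q(0) = 0, i.e. r^2 + (p(0) - 1) r + q(0) = 0, i.e. r^2 - 3 r + 2 = 0.
Discriminant: (-3)^2 - 4(2) = 1, so r = (3 ± 1)/2.
Solving: r_1 = 2, r_2 = 1.

indicial: r^2 - 3 r + 2 = 0; roots r_1 = 2, r_2 = 1


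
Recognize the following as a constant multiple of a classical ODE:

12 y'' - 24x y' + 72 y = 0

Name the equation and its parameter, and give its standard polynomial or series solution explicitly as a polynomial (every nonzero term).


All three coefficients share the factor 12; dividing through by 12 gives  y'' - 2x y' + 6 y = 0.
This matches the Hermite equation y'' - 2x y' + 2n y = 0 with 2n = 6, so n = 3; the polynomial solution is H_3(x).
With y = sum_k a_k x^k, matching x^k gives (k+2)(k+1) a_{k+2} = 2(k - n) a_k = 2(k - 3) a_k. The right side vanishes at k = 3, so the series with the parity of 3 terminates at degree 3.
Standard normalization: leading coefficient of H_n is 2^n, so a_3 = 2^3 = 8. Work downward with a_k = (k+1)(k+2) a_{k+2} / (2(k - n)):
  a_1 = (2)(3)(8) / (2(1 - 3)) = 48/(-4) = -12
Hence H_3(x) = 8 x^3 - 12 x.

H_3(x); series = 8 x^3 - 12 x


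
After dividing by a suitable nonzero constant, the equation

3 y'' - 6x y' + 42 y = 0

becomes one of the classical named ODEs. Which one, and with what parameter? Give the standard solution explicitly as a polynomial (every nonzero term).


All three coefficients share the factor 3; dividing through by 3 gives  y'' - 2x y' + 14 y = 0.
This matches the Hermite equation y'' - 2x y' + 2n y = 0 with 2n = 14, so n = 7; the polynomial solution is H_7(x).
With y = sum_k a_k x^k, matching x^k gives (k+2)(k+1) a_{k+2} = 2(k - n) a_k = 2(k - 7) a_k. The right side vanishes at k = 7, so the series with the parity of 7 terminates at degree 7.
Standard normalization: leading coefficient of H_n is 2^n, so a_7 = 2^7 = 128. Work downward with a_k = (k+1)(k+2) a_{k+2} / (2(k - n)):
  a_5 = (6)(7)(128) / (2(5 - 7)) = 5376/(-4) = -1344
  a_3 = (4)(5)(-1344) / (2(3 - 7)) = -26880/(-8) = 3360
  a_1 = (2)(3)(3360) / (2(1 - 7)) = 20160/(-12) = -1680
Hence H_7(x) = 128 x^7 - 1344 x^5 + 3360 x^3 - 1680 x.

H_7(x); series = 128 x^7 - 1344 x^5 + 3360 x^3 - 1680 x


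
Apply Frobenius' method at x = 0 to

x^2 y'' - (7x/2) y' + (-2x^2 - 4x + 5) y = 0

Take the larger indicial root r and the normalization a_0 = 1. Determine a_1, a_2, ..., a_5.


Write in Frobenius form y'' + (p(x)/x) y' + (q(x)/x^2) y = 0:
  p(x) = -7/2,  q(x) = -2x^2 - 4x + 5.
Indicial equation: r(r-1) + (-7/2) r + (5) = 0 -> roots r_1 = 5/2, r_2 = 2.
Take r = r_1 = 5/2. Let y(x) = x^r sum_{n>=0} a_n x^n with a_0 = 1.
Substitute y = x^r sum a_n x^n and match x^{r+n}. The recurrence is
  D(n) a_n - 4 a_{n-1} - 2 a_{n-2} = 0,  where D(n) = (r+n)(r+n-1) + (-7/2)(r+n) + (5).
  a_n = [4 a_{n-1} + 2 a_{n-2}] / D(n).
Since the indicial polynomial factors as (r - r_1)(r - r_2), D(n) = (r_1 + n - r_1)(r_1 + n - r_2) = n(n + 1/2).
Evaluating step by step (a_0 = 1):
  n = 1: D(1) = 1(1 + 1/2) = 3/2; numerator = 4(1) = 4; a_1 = (4)/(3/2) = 8/3
  n = 2: D(2) = 2(2 + 1/2) = 5; numerator = 4(8/3) + 2(1) = 38/3; a_2 = (38/3)/(5) = 38/15
  n = 3: D(3) = 3(3 + 1/2) = 21/2; numerator = 4(38/15) + 2(8/3) = 232/15; a_3 = (232/15)/(21/2) = 464/315
  n = 4: D(4) = 4(4 + 1/2) = 18; numerator = 4(464/315) + 2(38/15) = 3452/315; a_4 = (3452/315)/(18) = 1726/2835
  n = 5: D(5) = 5(5 + 1/2) = 55/2; numerator = 4(1726/2835) + 2(464/315) = 15256/2835; a_5 = (15256/2835)/(55/2) = 30512/155925

r = 5/2; a_0 = 1; a_1 = 8/3; a_2 = 38/15; a_3 = 464/315; a_4 = 1726/2835; a_5 = 30512/155925


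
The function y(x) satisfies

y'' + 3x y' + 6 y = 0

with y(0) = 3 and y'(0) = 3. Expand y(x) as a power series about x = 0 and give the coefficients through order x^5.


Ansatz: y(x) = sum_{n>=0} a_n x^n, so y'(x) = sum_{n>=1} n a_n x^(n-1) and y''(x) = sum_{n>=2} n(n-1) a_n x^(n-2).
Substitute into P(x) y'' + Q(x) y' + R(x) y = 0 with P(x) = 1, Q(x) = 3x, R(x) = 6, and match powers of x.
Initial conditions: a_0 = 3, a_1 = 3.
Setting the coefficient of each power of x to zero and solving order by order (substituting the coefficients already found):
  x^0: 2 a_2 + 6 a_0 = 0  ->  2 a_2 = -6 a_0 = -18  ->  a_2 = -9
  x^1: 6 a_3 + 9 a_1 = 0  ->  6 a_3 = -9 a_1 = -27  ->  a_3 = -9/2
  x^2: 12 a_4 + 12 a_2 = 0  ->  12 a_4 = -12 a_2 = 108  ->  a_4 = 9
  x^3: 20 a_5 + 15 a_3 = 0  ->  20 a_5 = -15 a_3 = 135/2  ->  a_5 = 27/8
Truncated series: y(x) = 3 + 3 x - 9 x^2 - (9/2) x^3 + 9 x^4 + (27/8) x^5 + O(x^6).

a_0 = 3; a_1 = 3; a_2 = -9; a_3 = -9/2; a_4 = 9; a_5 = 27/8


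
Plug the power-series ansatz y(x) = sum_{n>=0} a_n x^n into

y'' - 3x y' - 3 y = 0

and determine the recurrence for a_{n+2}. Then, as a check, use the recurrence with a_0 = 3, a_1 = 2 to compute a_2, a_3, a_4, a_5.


Substitute y = sum_n a_n x^n.
y''(x) has coefficient (n+2)(n+1) a_{n+2} at x^n;
-3 x y'(x) has coefficient -3 n a_n at x^n (shift);
-3 y(x) has coefficient -3 a_n at x^n.
Matching x^n: (n+2)(n+1) a_{n+2} + (-3n - 3) a_n = 0.
Thus a_{n+2} = (3n + 3) / ((n+1)(n+2)) * a_n.

Check with a_0 = 3, a_1 = 2 (apply the recurrence for n = 0, 1, 2, 3): a_0 = 3, a_1 = 2, a_2 = 9/2, a_3 = 2, a_4 = 27/8, a_5 = 6/5.

a_(n+2) = (3n + 3) / ((n+1)(n+2)) * a_n; check: a_0 = 3, a_1 = 2, a_2 = 9/2, a_3 = 2, a_4 = 27/8, a_5 = 6/5


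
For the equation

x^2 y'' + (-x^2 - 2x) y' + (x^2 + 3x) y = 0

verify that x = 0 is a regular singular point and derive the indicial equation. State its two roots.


Divide by x^2 to reach normal form y'' + P_1(x) y' + P_2(x) y = 0 with P_1(x) = -1 - 2/x and P_2(x) = 1 + 3/x.
x = 0 is a singular point because the y'-coefficient -1 - 2/x has a pole at x = 0 and the y-coefficient 1 + 3/x has a pole at x = 0.
It is a regular singular point because x P_1(x) = p(x) = -x - 2 and x^2 P_2(x) = q(x) = x^2 + 3x are polynomials, hence analytic at x = 0.
p(0) = -2,  q(0) = 0.
Indicial equation: r(r-1) + p(0) r + q(0) = 0, i.e. r^2 + (p(0) - 1) r + q(0) = 0, i.e. r^2 - 3 r = 0.
Discriminant: (-3)^2 - 4(0) = 9, so r = (3 ± 3)/2.
Solving: r_1 = 3, r_2 = 0.

indicial: r^2 - 3 r = 0; roots r_1 = 3, r_2 = 0


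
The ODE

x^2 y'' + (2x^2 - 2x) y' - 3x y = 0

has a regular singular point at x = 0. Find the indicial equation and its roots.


Divide by x^2 to reach normal form y'' + P_1(x) y' + P_2(x) y = 0 with P_1(x) = 2 - 2/x and P_2(x) = -3/x.
x = 0 is a singular point because the y'-coefficient 2 - 2/x has a pole at x = 0 and the y-coefficient -3/x has a pole at x = 0.
It is a regular singular point because x P_1(x) = p(x) = 2x - 2 and x^2 P_2(x) = q(x) = -3x are polynomials, hence analytic at x = 0.
p(0) = -2,  q(0) = 0.
Indicial equation: r(r-1) + p(0) r + q(0) = 0, i.e. r^2 + (p(0) - 1) r + q(0) = 0, i.e. r^2 - 3 r = 0.
Discriminant: (-3)^2 - 4(0) = 9, so r = (3 ± 3)/2.
Solving: r_1 = 3, r_2 = 0.

indicial: r^2 - 3 r = 0; roots r_1 = 3, r_2 = 0


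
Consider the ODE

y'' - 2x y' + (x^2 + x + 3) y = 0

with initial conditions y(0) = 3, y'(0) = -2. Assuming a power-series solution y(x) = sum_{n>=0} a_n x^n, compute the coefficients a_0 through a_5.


Ansatz: y(x) = sum_{n>=0} a_n x^n, so y'(x) = sum_{n>=1} n a_n x^(n-1) and y''(x) = sum_{n>=2} n(n-1) a_n x^(n-2).
Substitute into P(x) y'' + Q(x) y' + R(x) y = 0 with P(x) = 1, Q(x) = -2x, R(x) = x^2 + x + 3, and match powers of x.
Initial conditions: a_0 = 3, a_1 = -2.
Setting the coefficient of each power of x to zero and solving order by order (substituting the coefficients already found):
  x^0: 2 a_2 + 3 a_0 = 0  ->  2 a_2 = -3 a_0 = -9  ->  a_2 = -9/2
  x^1: 6 a_3 + a_1 + a_0 = 0  ->  6 a_3 = -a_1 - a_0 = -1  ->  a_3 = -1/6
  x^2: 12 a_4 - a_2 + a_1 + a_0 = 0  ->  12 a_4 = a_2 - a_1 - a_0 = -11/2  ->  a_4 = -11/24
  x^3: 20 a_5 - 3 a_3 + a_2 + a_1 = 0  ->  20 a_5 = 3 a_3 - a_2 - a_1 = 6  ->  a_5 = 3/10
Truncated series: y(x) = 3 - 2 x - (9/2) x^2 - (1/6) x^3 - (11/24) x^4 + (3/10) x^5 + O(x^6).

a_0 = 3; a_1 = -2; a_2 = -9/2; a_3 = -1/6; a_4 = -11/24; a_5 = 3/10


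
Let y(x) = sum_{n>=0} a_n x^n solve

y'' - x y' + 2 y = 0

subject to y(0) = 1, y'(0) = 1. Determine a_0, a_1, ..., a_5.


Ansatz: y(x) = sum_{n>=0} a_n x^n, so y'(x) = sum_{n>=1} n a_n x^(n-1) and y''(x) = sum_{n>=2} n(n-1) a_n x^(n-2).
Substitute into P(x) y'' + Q(x) y' + R(x) y = 0 with P(x) = 1, Q(x) = -x, R(x) = 2, and match powers of x.
Initial conditions: a_0 = 1, a_1 = 1.
Setting the coefficient of each power of x to zero and solving order by order (substituting the coefficients already found):
  x^0: 2 a_2 + 2 a_0 = 0  ->  2 a_2 = -2 a_0 = -2  ->  a_2 = -1
  x^1: 6 a_3 + a_1 = 0  ->  6 a_3 = -a_1 = -1  ->  a_3 = -1/6
  x^2: 12 a_4 = 0  ->  a_4 = 0
  x^3: 20 a_5 - a_3 = 0  ->  20 a_5 = a_3 = -1/6  ->  a_5 = -1/120
Truncated series: y(x) = 1 + x - x^2 - (1/6) x^3 - (1/120) x^5 + O(x^6).

a_0 = 1; a_1 = 1; a_2 = -1; a_3 = -1/6; a_4 = 0; a_5 = -1/120


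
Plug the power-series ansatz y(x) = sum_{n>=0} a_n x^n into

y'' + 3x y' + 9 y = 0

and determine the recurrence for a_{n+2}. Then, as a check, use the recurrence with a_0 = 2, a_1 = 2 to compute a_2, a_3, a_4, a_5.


Substitute y = sum_n a_n x^n.
y''(x) has coefficient (n+2)(n+1) a_{n+2} at x^n;
3 x y'(x) has coefficient 3 n a_n at x^n (shift);
9 y(x) has coefficient 9 a_n at x^n.
Matching x^n: (n+2)(n+1) a_{n+2} + (3n + 9) a_n = 0.
Thus a_{n+2} = (-3n - 9) / ((n+1)(n+2)) * a_n.

Check with a_0 = 2, a_1 = 2 (apply the recurrence for n = 0, 1, 2, 3): a_0 = 2, a_1 = 2, a_2 = -9, a_3 = -4, a_4 = 45/4, a_5 = 18/5.

a_(n+2) = (-3n - 9) / ((n+1)(n+2)) * a_n; check: a_0 = 2, a_1 = 2, a_2 = -9, a_3 = -4, a_4 = 45/4, a_5 = 18/5
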